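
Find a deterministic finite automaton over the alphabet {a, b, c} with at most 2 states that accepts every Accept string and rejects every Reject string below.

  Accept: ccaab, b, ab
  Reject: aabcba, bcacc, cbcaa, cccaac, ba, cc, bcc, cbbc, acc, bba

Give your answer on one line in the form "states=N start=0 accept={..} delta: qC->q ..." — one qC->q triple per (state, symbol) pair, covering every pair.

Grow the machine one transition at a time. Run the examples from 0; the earliest place one falls off (shortest prefix, ties alphabetical) gets sent to the lowest-numbered state that keeps every Accept/Reject pair distinguishable — a pair clashes when both reach the same state with identical unread suffix — and to a fresh state only if none does.
a: 0a undefined. 0a->0: ok.
b: 0b undefined. 0b->0: no, b/ba meet in 0. Open state 1: 0b->1.
c: 0c undefined. 0c->0: ok.
ba: 1a undefined. 1a->0: ok.
bb: 1b undefined. 1b->0: ok.
bc: 1c undefined. 1c->0: ok.
All examples now run through 2 states with every (state, symbol) defined. Accept strings end in {1}, Reject strings end in {0}; accept={1}.

states=2 start=0 accept={1} delta: 0a->0 0b->1 0c->0 1a->0 1b->0 1c->0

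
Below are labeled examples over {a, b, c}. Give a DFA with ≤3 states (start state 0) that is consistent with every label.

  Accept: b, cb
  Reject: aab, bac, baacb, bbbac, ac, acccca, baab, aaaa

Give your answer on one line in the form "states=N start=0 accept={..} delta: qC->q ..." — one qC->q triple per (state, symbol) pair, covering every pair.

Grow the machine one transition at a time. Run the examples from 0; the earliest place one falls off (shortest prefix, ties alphabetical) gets sent to the lowest-numbered state that keeps every Accept/Reject pair distinguishable — a pair clashes when both reach the same state with identical unread suffix — and to a fresh state only if none does.
a: 0a undefined. 0a->0: no, b/aab meet in 0 with "b" left. Open state 1: 0a->1.
b: 0b undefined. 0b->0: ok.
c: 0c undefined. 0c->0: ok.
aa: 1a undefined. 1a->0: no, b/aab meet in 0. 1a->1: ok.
ac: 1c undefined. 1c->0: no, b/bac meet in 0. 1c->1: ok.
aab: 1b undefined. 1b->0: no, b/aab meet in 0. 1b->1: ok.
All examples now run through 2 states with every (state, symbol) defined. Accept strings end in {0}, Reject strings end in {1}; accept={0}.

states=2 start=0 accept={0} delta: 0a->1 0b->0 0c->0 1a->1 1b->1 1c->1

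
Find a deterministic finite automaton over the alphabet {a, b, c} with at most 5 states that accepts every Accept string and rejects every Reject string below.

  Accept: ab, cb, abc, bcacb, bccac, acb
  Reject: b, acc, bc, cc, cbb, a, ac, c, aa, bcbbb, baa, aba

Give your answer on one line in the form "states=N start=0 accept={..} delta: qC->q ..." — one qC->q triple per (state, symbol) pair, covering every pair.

states=4 start=0 accept={2} delta: 0a->1 0b->0 0c->1 1a->0 1b->2 1c->3 2a->0 2b->0 2c->2 3a->2 3b->2 3c->0

State merging on the prefix tree: take the shortest (then alphabetical) example prefix whose next move is undefined and point that move at state 0, else 1, else 2, ...; a target is out if some Accept/Reject pair would then sit in one state with the same input left (inseparable). If every existing state is out, open a new one.
a: 0a undefined. 0a->0: no, ab/b meet in 0 with "b" left. Open state 1: 0a->1.
b: 0b undefined. 0b->0: ok.
c: 0c undefined. 0c->0: no, cb/b meet in 0. 0c->1: ok.
aa: 1a undefined. 1a->0: ok.
ab: 1b undefined. 1b->0: no, ab/b meet in 0. 1b->1: no, ab/bc meet in 1. Open state 2: 1b->2.
ac: 1c undefined. 1c->0: no, bccac/b meet in 0. 1c->1: no, bccac/acc meet in 1. 1c->2: no, ab/cc meet in 2. Open state 3: 1c->3.
aba: 2a undefined. 2a->0: ok.
abc: 2c undefined. 2c->0: no, abc/b meet in 0. 2c->1: no, abc/bc meet in 1. 2c->2: ok.
acb: 3b undefined. 3b->0: no, acb/b meet in 0. 3b->1: no, acb/bc meet in 1. 3b->2: ok.
acc: 3c undefined. 3c->0: ok.
cbb: 2b undefined. 2b->0: ok.
bcca: 3a undefined. 3a->0: no, bccac/bc meet in 1. 3a->1: no, bccac/cc meet in 3. 3a->2: ok.
All examples now run through 4 states with every (state, symbol) defined. Accept strings end in {2}, Reject strings end in {0,1,3}; accept={2}.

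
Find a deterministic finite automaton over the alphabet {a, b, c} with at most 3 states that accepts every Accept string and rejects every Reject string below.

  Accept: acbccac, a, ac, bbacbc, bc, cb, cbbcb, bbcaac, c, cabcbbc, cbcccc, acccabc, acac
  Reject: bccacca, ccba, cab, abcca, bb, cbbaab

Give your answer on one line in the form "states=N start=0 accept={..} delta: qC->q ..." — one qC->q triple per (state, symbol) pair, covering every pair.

Grow the machine one transition at a time. Run the examples from 0; the earliest place one falls off (shortest prefix, ties alphabetical) gets sent to the lowest-numbered state that keeps every Accept/Reject pair distinguishable — a pair clashes when both reach the same state with identical unread suffix — and to a fresh state only if none does.
a: 0a undefined. 0a->0: ok.
b: 0b undefined. 0b->0: no, a/bb meet in 0. Open state 1: 0b->1.
c: 0c undefined. 0c->0: no, cb/cab meet in 1. 0c->1: no, cb/bb meet in 1 with "b" left. Open state 2: 0c->2.
bb: 1b undefined. 1b->0: no, a/bb meet in 0. 1b->1: ok.
bc: 1c undefined. 1c->0: ok.
ca: 2a undefined. 2a->0: no, a/abcca meet in 0. 2a->1: ok.
cb: 2b undefined. 2b->0: no, cbbcb/bccacca meet in 1. 2b->1: no, cb/bccacca meet in 1. 2b->2: ok.
cc: 2c undefined. 2c->0: no, cbbcb/bccacca meet in 1. 2c->1: no, cbbcb/bccacca meet in 1. 2c->2: ok.
bba: 1a undefined. 1a->0: ok.
All examples now run through 3 states with every (state, symbol) defined. Accept strings end in {0,2}, Reject strings end in {1}; accept={0,2}.

states=3 start=0 accept={0,2} delta: 0a->0 0b->1 0c->2 1a->0 1b->1 1c->0 2a->1 2b->2 2c->2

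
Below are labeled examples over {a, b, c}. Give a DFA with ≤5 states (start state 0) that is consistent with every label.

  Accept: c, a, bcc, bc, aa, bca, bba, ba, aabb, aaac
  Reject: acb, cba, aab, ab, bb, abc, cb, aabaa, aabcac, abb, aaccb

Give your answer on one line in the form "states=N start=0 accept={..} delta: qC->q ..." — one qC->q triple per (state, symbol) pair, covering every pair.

states=5 start=0 accept={1,2} delta: 0a->1 0b->0 0c->1 1a->2 1b->3 1c->1 2a->0 2b->4 2c->0 3a->0 3b->0 3c->0 4a->2 4b->1 4c->1

State merging on the prefix tree: take the shortest (then alphabetical) example prefix whose next move is undefined and point that move at state 0, else 1, else 2, ...; a target is out if some Accept/Reject pair would then sit in one state with the same input left (inseparable). If every existing state is out, open a new one.
a: 0a undefined. 0a->0: no, bc/abc meet in 0 with "bc" left. Open state 1: 0a->1.
b: 0b undefined. 0b->0: ok.
c: 0c undefined. 0c->0: no, c/bb meet in 0. 0c->1: ok.
aa: 1a undefined. 1a->0: no, c/aabcac meet in 1. 1a->1: no, aabb/abb meet in 1 with "bb" left. Open state 2: 1a->2.
ab: 1b undefined. 1b->0: no, c/cba meet in 1. 1b->1: no, c/ab meet in 1. 1b->2: no, aa/ab meet in 2. Open state 3: 1b->3.
ac: 1c undefined. 1c->0: no, bcc/acb meet in 0. 1c->1: ok.
aaa: 2a undefined. 2a->0: ok.
aab: 2b undefined. 2b->0: no, aa/aabaa meet in 2. 2b->1: no, c/aab meet in 1. 2b->2: no, c/aabaa meet in 1. 2b->3: no, aabb/abb meet in 3 with "b" left. Open state 4: 2b->4.
aac: 2c undefined. 2c->0: ok.
abb: 3b undefined. 3b->0: ok.
abc: 3c undefined. 3c->0: ok.
cba: 3a undefined. 3a->0: ok.
aaba: 4a undefined. 4a->0: no, c/aabaa meet in 1. 4a->1: no, aa/aabaa meet in 2. 4a->2: ok.
aabb: 4b undefined. 4b->0: no, aabb/cba meet in 0. 4b->1: ok.
aabc: 4c undefined. 4c->0: no, c/aabcac meet in 1. 4c->1: ok.
All examples now run through 5 states with every (state, symbol) defined. Accept strings end in {1,2}, Reject strings end in {0,3,4}; accept={1,2}.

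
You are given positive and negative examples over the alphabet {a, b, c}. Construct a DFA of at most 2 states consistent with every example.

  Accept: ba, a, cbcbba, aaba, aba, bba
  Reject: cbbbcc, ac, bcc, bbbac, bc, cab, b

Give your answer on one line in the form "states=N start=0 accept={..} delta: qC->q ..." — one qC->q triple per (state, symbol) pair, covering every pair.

states=2 start=0 accept={0} delta: 0a->0 0b->1 0c->1 1a->0 1b->0 1c->1

Grow the machine one transition at a time. Run the examples from 0; the earliest place one falls off (shortest prefix, ties alphabetical) gets sent to the lowest-numbered state that keeps every Accept/Reject pair distinguishable — a pair clashes when both reach the same state with identical unread suffix — and to a fresh state only if none does.
a: 0a undefined. 0a->0: ok.
b: 0b undefined. 0b->0: no, ba/b meet in 0. Open state 1: 0b->1.
c: 0c undefined. 0c->0: no, a/ac meet in 0. 0c->1: ok.
ba: 1a undefined. 1a->0: ok.
bb: 1b undefined. 1b->0: ok.
bc: 1c undefined. 1c->0: no, ba/cbbbcc meet in 0. 1c->1: ok.
All examples now run through 2 states with every (state, symbol) defined. Accept strings end in {0}, Reject strings end in {1}; accept={0}.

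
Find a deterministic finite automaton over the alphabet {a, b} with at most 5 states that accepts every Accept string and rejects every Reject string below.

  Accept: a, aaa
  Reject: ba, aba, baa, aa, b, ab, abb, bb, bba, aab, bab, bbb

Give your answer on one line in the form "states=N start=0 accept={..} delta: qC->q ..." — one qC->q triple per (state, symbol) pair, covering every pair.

states=3 start=0 accept={1} delta: 0a->1 0b->2 1a->0 1b->2 2a->2 2b->2

Fold the examples into a partial DFA from state 0: repeatedly fix the first undefined (state, symbol) met by the shortest-then-alphabetical prefix, trying targets in increasing order and rejecting any under which an Accept and a Reject string meet in one state with the same remainder; add a state when all current targets are rejected. Accepting states are where Accept strings end.
a: 0a undefined. 0a->0: no, a/aa meet in 0. Open state 1: 0a->1.
b: 0b undefined. 0b->0: no, a/ba meet in 1. 0b->1: no, a/b meet in 1. Open state 2: 0b->2.
aa: 1a undefined. 1a->0: ok.
ab: 1b undefined. 1b->0: no, a/aba meet in 1. 1b->1: no, a/ab meet in 1. 1b->2: ok.
ba: 2a undefined. 2a->0: no, a/baa meet in 1. 2a->1: no, a/ba meet in 1. 2a->2: ok.
bb: 2b undefined. 2b->0: no, a/bba meet in 1. 2b->1: no, a/abb meet in 1. 2b->2: ok.
All examples now run through 3 states with every (state, symbol) defined. Accept strings end in {1}, Reject strings end in {0,2}; accept={1}.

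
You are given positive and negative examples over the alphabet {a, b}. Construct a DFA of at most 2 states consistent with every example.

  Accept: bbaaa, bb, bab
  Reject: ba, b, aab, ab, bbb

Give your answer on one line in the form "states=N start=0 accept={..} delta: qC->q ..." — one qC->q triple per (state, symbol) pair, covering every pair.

State merging on the prefix tree: take the shortest (then alphabetical) example prefix whose next move is undefined and point that move at state 0, else 1, else 2, ...; a target is out if some Accept/Reject pair would then sit in one state with the same input left (inseparable). If every existing state is out, open a new one.
a: 0a undefined. 0a->0: ok.
b: 0b undefined. 0b->0: no, bbaaa/ba meet in 0. Open state 1: 0b->1.
ba: 1a undefined. 1a->0: no, bab/b meet in 1. 1a->1: ok.
bb: 1b undefined. 1b->0: ok.
All examples now run through 2 states with every (state, symbol) defined. Accept strings end in {0}, Reject strings end in {1}; accept={0}.

states=2 start=0 accept={0} delta: 0a->0 0b->1 1a->1 1b->0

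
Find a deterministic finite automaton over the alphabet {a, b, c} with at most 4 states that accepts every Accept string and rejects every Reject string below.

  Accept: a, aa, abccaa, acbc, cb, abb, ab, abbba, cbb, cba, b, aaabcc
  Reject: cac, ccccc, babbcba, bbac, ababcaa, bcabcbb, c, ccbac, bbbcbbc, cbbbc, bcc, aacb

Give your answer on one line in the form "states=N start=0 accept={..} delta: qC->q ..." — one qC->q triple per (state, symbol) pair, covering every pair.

states=4 start=0 accept={0,1} delta: 0a->1 0b->0 0c->2 1a->1 1b->1 1c->3 2a->1 2b->0 2c->2 3a->3 3b->3 3c->0

Grow the machine one transition at a time. Run the examples from 0; the earliest place one falls off (shortest prefix, ties alphabetical) gets sent to the lowest-numbered state that keeps every Accept/Reject pair distinguishable — a pair clashes when both reach the same state with identical unread suffix — and to a fresh state only if none does.
a: 0a undefined. 0a->0: no, cb/aacb meet in 0 with "cb" left. Open state 1: 0a->1.
b: 0b undefined. 0b->0: ok.
c: 0c undefined. 0c->0: no, cb/ccccc meet in 0. 0c->1: no, a/c meet in 1. Open state 2: 0c->2.
aa: 1a undefined. 1a->0: no, cb/aacb meet in 2 with "b" left. 1a->1: ok.
ab: 1b undefined. 1b->0: no, cba/babbcba meet in 2 with "ba" left. 1b->1: ok.
ac: 1c undefined. 1c->0: no, a/babbcba meet in 1. 1c->1: no, a/babbcba meet in 1. 1c->2: no, cb/aacb meet in 2 with "b" left. Open state 3: 1c->3.
ca: 2a undefined. 2a->0: no, cbb/bcabcbb meet in 2 with "bb" left. 2a->1: ok.
cb: 2b undefined. 2b->0: ok.
cc: 2c undefined. 2c->0: no, cb/bcc meet in 0. 2c->1: no, a/bcc meet in 1. 2c->2: ok.
acb: 3b undefined. 3b->0: no, a/babbcba meet in 1. 3b->1: no, a/babbcba meet in 1. 3b->2: no, a/babbcba meet in 1. 3b->3: ok.
abcc: 3c undefined. 3c->0: ok.
ababca: 3a undefined. 3a->0: no, a/ababcaa meet in 1. 3a->1: no, a/babbcba meet in 1. 3a->2: no, a/ababcaa meet in 1. 3a->3: ok.
All examples now run through 4 states with every (state, symbol) defined. Accept strings end in {0,1}, Reject strings end in {2,3}; accept={0,1}.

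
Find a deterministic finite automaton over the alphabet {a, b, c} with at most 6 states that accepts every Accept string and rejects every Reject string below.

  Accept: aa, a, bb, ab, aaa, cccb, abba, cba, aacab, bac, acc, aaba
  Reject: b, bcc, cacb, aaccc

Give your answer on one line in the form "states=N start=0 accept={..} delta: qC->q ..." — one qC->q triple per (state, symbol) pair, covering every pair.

State merging on the prefix tree: take the shortest (then alphabetical) example prefix whose next move is undefined and point that move at state 0, else 1, else 2, ...; a target is out if some Accept/Reject pair would then sit in one state with the same input left (inseparable). If every existing state is out, open a new one.
a: 0a undefined. 0a->0: no, ab/b meet in 0 with "b" left. Open state 1: 0a->1.
b: 0b undefined. 0b->0: no, bb/b meet in 0. 0b->1: no, a/b meet in 1. Open state 2: 0b->2.
c: 0c undefined. 0c->0: no, cccb/b meet in 2. 0c->1: ok.
aa: 1a undefined. 1a->0: no, ab/cacb meet in 1 with "b" left. 1a->1: ok.
ab: 1b undefined. 1b->0: ok.
ac: 1c undefined. 1c->0: no, ab/aaccc meet in 0. 1c->1: no, aa/aaccc meet in 1. 1c->2: no, bb/cacb meet in 2 with "b" left. Open state 3: 1c->3.
ba: 2a undefined. 2a->0: ok.
bb: 2b undefined. 2b->0: ok.
bc: 2c undefined. 2c->0: no, aa/bcc meet in 1. 2c->1: ok.
acc: 3c undefined. 3c->0: no, aa/aaccc meet in 1. 3c->1: ok.
aaca: 3a undefined. 3a->0: no, aacab/b meet in 2. 3a->1: ok.
cacb: 3b undefined. 3b->0: no, bb/cacb meet in 0. 3b->1: no, aa/cacb meet in 1. 3b->2: ok.
All examples now run through 4 states with every (state, symbol) defined. Accept strings end in {0,1}, Reject strings end in {2,3}; accept={0,1}.

states=4 start=0 accept={0,1} delta: 0a->1 0b->2 0c->1 1a->1 1b->0 1c->3 2a->0 2b->0 2c->1 3a->1 3b->2 3c->1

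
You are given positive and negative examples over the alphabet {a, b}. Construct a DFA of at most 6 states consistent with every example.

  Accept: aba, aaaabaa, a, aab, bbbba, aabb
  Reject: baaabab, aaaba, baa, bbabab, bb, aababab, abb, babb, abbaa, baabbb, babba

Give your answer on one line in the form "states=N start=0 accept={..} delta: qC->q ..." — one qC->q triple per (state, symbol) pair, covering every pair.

Grow the machine one transition at a time. Run the examples from 0; the earliest place one falls off (shortest prefix, ties alphabetical) gets sent to the lowest-numbered state that keeps every Accept/Reject pair distinguishable — a pair clashes when both reach the same state with identical unread suffix — and to a fresh state only if none does.
a: 0a undefined. 0a->0: no, aba/aaaba meet in 0 with "ba" left. Open state 1: 0a->1.
b: 0b undefined. 0b->0: ok.
aa: 1a undefined. 1a->0: no, aba/aaaba meet in 1 with "ba" left. 1a->1: no, aba/aaaba meet in 1 with "ba" left. Open state 2: 1a->2.
ab: 1b undefined. 1b->0: no, aba/babba meet in 1. 1b->1: no, aba/baa meet in 2. 1b->2: no, aab/abb meet in 2 with "b" left. Open state 3: 1b->3.
aaa: 2a undefined. 2a->0: no, a/aaaba meet in 1. 2a->1: no, aba/aaaba meet in 3 with "a" left. 2a->2: ok.
aab: 2b undefined. 2b->0: no, aaaabaa/baa meet in 2. 2b->1: no, aaaabaa/aaaba meet in 2. 2b->2: no, aaaabaa/baaabab meet in 2. 2b->3: no, aba/aaaba meet in 3 with "a" left. Open state 4: 2b->4.
aba: 3a undefined. 3a->0: no, aba/bbabab meet in 0. 3a->1: ok.
abb: 3b undefined. 3b->0: no, aba/babba meet in 1. 3b->1: no, aba/abb meet in 1. 3b->2: ok.
aaba: 4a undefined. 4a->0: ok.
aabb: 4b undefined. 4b->0: no, aabb/baaabab meet in 0. 4b->1: ok.
All examples now run through 5 states with every (state, symbol) defined. Accept strings end in {1,4}, Reject strings end in {0,2,3}; accept={1,4}.

states=5 start=0 accept={1,4} delta: 0a->1 0b->0 1a->2 1b->3 2a->2 2b->4 3a->1 3b->2 4a->0 4b->1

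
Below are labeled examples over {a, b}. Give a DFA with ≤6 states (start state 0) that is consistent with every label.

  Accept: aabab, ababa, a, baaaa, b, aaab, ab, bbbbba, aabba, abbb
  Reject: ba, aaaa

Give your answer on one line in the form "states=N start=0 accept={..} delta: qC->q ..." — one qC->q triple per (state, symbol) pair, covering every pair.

State merging on the prefix tree: take the shortest (then alphabetical) example prefix whose next move is undefined and point that move at state 0, else 1, else 2, ...; a target is out if some Accept/Reject pair would then sit in one state with the same input left (inseparable). If every existing state is out, open a new one.
a: 0a undefined. 0a->0: no, a/aaaa meet in 0. Open state 1: 0a->1.
b: 0b undefined. 0b->0: no, a/ba meet in 1. 0b->1: ok.
aa: 1a undefined. 1a->0: ok.
ab: 1b undefined. 1b->0: no, aaab/ba meet in 0. 1b->1: no, ababa/ba meet in 0. Open state 2: 1b->2.
aba: 2a undefined. 2a->0: no, ababa/ba meet in 0. 2a->1: ok.
abb: 2b undefined. 2b->0: ok.
All examples now run through 3 states with every (state, symbol) defined. Accept strings end in {1,2}, Reject strings end in {0}; accept={1,2}.

states=3 start=0 accept={1,2} delta: 0a->1 0b->1 1a->0 1b->2 2a->1 2b->0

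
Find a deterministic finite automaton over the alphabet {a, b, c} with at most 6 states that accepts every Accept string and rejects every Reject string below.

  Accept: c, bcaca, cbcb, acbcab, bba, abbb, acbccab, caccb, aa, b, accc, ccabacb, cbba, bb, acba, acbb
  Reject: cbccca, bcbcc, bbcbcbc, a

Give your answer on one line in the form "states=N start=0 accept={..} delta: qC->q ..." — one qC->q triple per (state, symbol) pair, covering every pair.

states=4 start=0 accept={0,2} delta: 0a->1 0b->2 0c->0 1a->0 1b->0 1c->0 2a->0 2b->2 2c->3 3a->2 3b->2 3c->1

State merging on the prefix tree: take the shortest (then alphabetical) example prefix whose next move is undefined and point that move at state 0, else 1, else 2, ...; a target is out if some Accept/Reject pair would then sit in one state with the same input left (inseparable). If every existing state is out, open a new one.
a: 0a undefined. 0a->0: no, aa/a meet in 0. Open state 1: 0a->1.
b: 0b undefined. 0b->0: no, bba/a meet in 1. 0b->1: no, b/a meet in 1. Open state 2: 0b->2.
c: 0c undefined. 0c->0: ok.
aa: 1a undefined. 1a->0: ok.
ab: 1b undefined. 1b->0: ok.
ac: 1c undefined. 1c->0: ok.
bb: 2b undefined. 2b->0: no, bba/a meet in 1. 2b->1: no, abbb/a meet in 1. 2b->2: ok.
bc: 2c undefined. 2c->0: no, c/bcbcc meet in 0. 2c->1: no, c/bcbcc meet in 0. 2c->2: no, cbcb/bcbcc meet in 2. Open state 3: 2c->3.
bba: 2a undefined. 2a->0: ok.
bca: 3a undefined. 3a->0: no, bcaca/a meet in 1. 3a->1: no, bcaca/a meet in 1. 3a->2: ok.
bcb: 3b undefined. 3b->0: no, c/bcbcc meet in 0. 3b->1: no, c/bcbcc meet in 0. 3b->2: ok.
cbcc: 3c undefined. 3c->0: no, c/bcbcc meet in 0. 3c->1: ok.
All examples now run through 4 states with every (state, symbol) defined. Accept strings end in {0,2}, Reject strings end in {1,3}; accept={0,2}.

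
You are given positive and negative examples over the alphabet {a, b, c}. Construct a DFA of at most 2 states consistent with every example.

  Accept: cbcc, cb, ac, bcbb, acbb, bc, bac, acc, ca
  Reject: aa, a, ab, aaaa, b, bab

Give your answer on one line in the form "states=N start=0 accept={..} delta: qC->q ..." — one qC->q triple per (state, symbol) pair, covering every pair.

State merging on the prefix tree: take the shortest (then alphabetical) example prefix whose next move is undefined and point that move at state 0, else 1, else 2, ...; a target is out if some Accept/Reject pair would then sit in one state with the same input left (inseparable). If every existing state is out, open a new one.
a: 0a undefined. 0a->0: ok.
b: 0b undefined. 0b->0: ok.
c: 0c undefined. 0c->0: no, cbcc/aa meet in 0. Open state 1: 0c->1.
ca: 1a undefined. 1a->0: no, ca/aa meet in 0. 1a->1: ok.
cb: 1b undefined. 1b->0: no, cb/aa meet in 0. 1b->1: ok.
acc: 1c undefined. 1c->0: no, acc/aa meet in 0. 1c->1: ok.
All examples now run through 2 states with every (state, symbol) defined. Accept strings end in {1}, Reject strings end in {0}; accept={1}.

states=2 start=0 accept={1} delta: 0a->0 0b->0 0c->1 1a->1 1b->1 1c->1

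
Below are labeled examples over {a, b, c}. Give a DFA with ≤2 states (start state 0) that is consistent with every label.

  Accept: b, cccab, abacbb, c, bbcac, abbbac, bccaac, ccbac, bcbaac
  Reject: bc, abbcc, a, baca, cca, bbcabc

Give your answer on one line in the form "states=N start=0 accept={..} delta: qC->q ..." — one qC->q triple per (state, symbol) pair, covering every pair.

states=2 start=0 accept={1} delta: 0a->0 0b->1 0c->1 1a->0 1b->0 1c->0

State merging on the prefix tree: take the shortest (then alphabetical) example prefix whose next move is undefined and point that move at state 0, else 1, else 2, ...; a target is out if some Accept/Reject pair would then sit in one state with the same input left (inseparable). If every existing state is out, open a new one.
a: 0a undefined. 0a->0: ok.
b: 0b undefined. 0b->0: no, b/a meet in 0. Open state 1: 0b->1.
c: 0c undefined. 0c->0: no, c/a meet in 0. 0c->1: ok.
ba: 1a undefined. 1a->0: ok.
bb: 1b undefined. 1b->0: ok.
bc: 1c undefined. 1c->0: ok.
All examples now run through 2 states with every (state, symbol) defined. Accept strings end in {1}, Reject strings end in {0}; accept={1}.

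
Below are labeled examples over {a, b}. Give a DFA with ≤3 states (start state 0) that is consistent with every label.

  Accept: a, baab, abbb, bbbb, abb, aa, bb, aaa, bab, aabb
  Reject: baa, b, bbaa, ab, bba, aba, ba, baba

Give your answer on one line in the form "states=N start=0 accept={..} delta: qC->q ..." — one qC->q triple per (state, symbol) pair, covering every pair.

State merging on the prefix tree: take the shortest (then alphabetical) example prefix whose next move is undefined and point that move at state 0, else 1, else 2, ...; a target is out if some Accept/Reject pair would then sit in one state with the same input left (inseparable). If every existing state is out, open a new one.
a: 0a undefined. 0a->0: ok.
b: 0b undefined. 0b->0: no, a/baa meet in 0. Open state 1: 0b->1.
ba: 1a undefined. 1a->0: no, a/baa meet in 0. 1a->1: ok.
bb: 1b undefined. 1b->0: no, a/bbaa meet in 0. 1b->1: no, baab/baa meet in 1. Open state 2: 1b->2.
bba: 2a undefined. 2a->0: no, a/bbaa meet in 0. 2a->1: ok.
bbb: 2b undefined. 2b->0: no, bbbb/baa meet in 1. 2b->1: no, abbb/baa meet in 1. 2b->2: ok.
All examples now run through 3 states with every (state, symbol) defined. Accept strings end in {0,2}, Reject strings end in {1}; accept={0,2}.

states=3 start=0 accept={0,2} delta: 0a->0 0b->1 1a->1 1b->2 2a->1 2b->2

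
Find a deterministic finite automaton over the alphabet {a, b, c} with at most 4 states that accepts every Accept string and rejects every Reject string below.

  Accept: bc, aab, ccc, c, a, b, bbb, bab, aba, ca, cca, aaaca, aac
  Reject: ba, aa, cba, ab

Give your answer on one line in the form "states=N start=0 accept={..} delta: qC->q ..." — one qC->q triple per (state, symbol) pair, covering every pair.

Grow the machine one transition at a time. Run the examples from 0; the earliest place one falls off (shortest prefix, ties alphabetical) gets sent to the lowest-numbered state that keeps every Accept/Reject pair distinguishable — a pair clashes when both reach the same state with identical unread suffix — and to a fresh state only if none does.
a: 0a undefined. 0a->0: no, aab/ab meet in 0 with "b" left. Open state 1: 0a->1.
b: 0b undefined. 0b->0: no, a/ba meet in 1. 0b->1: ok.
c: 0c undefined. 0c->0: ok.
aa: 1a undefined. 1a->0: no, ccc/ba meet in 0. 1a->1: no, aab/ab meet in 1 with "b" left. Open state 2: 1a->2.
ab: 1b undefined. 1b->0: no, ccc/ab meet in 0. 1b->1: no, a/ab meet in 1. 1b->2: ok.
bc: 1c undefined. 1c->0: ok.
aaa: 2a undefined. 2a->0: ok.
aab: 2b undefined. 2b->0: ok.
aac: 2c undefined. 2c->0: ok.
All examples now run through 3 states with every (state, symbol) defined. Accept strings end in {0,1}, Reject strings end in {2}; accept={0,1}.

states=3 start=0 accept={0,1} delta: 0a->1 0b->1 0c->0 1a->2 1b->2 1c->0 2a->0 2b->0 2c->0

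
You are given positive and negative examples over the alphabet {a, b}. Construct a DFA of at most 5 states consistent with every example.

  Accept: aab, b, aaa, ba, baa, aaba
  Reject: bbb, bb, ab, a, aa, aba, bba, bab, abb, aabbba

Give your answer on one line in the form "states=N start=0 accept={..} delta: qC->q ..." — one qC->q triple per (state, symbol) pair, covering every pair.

Fold the examples into a partial DFA from state 0: repeatedly fix the first undefined (state, symbol) met by the shortest-then-alphabetical prefix, trying targets in increasing order and rejecting any under which an Accept and a Reject string meet in one state with the same remainder; add a state when all current targets are rejected. Accepting states are where Accept strings end.
a: 0a undefined. 0a->0: no, aab/ab meet in 0 with "b" left. Open state 1: 0a->1.
b: 0b undefined. 0b->0: no, b/bbb meet in 0. 0b->1: no, aab/bab meet in 1 with "ab" left. Open state 2: 0b->2.
aa: 1a undefined. 1a->0: no, aaa/a meet in 1. 1a->1: no, aab/ab meet in 1 with "b" left. 1a->2: no, aab/bb meet in 2 with "b" left. Open state 3: 1a->3.
ab: 1b undefined. 1b->0: no, b/abb meet in 2. 1b->1: ok.
ba: 2a undefined. 2a->0: no, b/bab meet in 2. 2a->1: no, ba/ab meet in 1. 2a->2: ok.
bb: 2b undefined. 2b->0: no, b/bbb meet in 2. 2b->1: ok.
aaa: 3a undefined. 3a->0: ok.
aab: 3b undefined. 3b->0: no, aaba/bbb meet in 1. 3b->1: no, aab/bbb meet in 1. 3b->2: ok.
All examples now run through 4 states with every (state, symbol) defined. Accept strings end in {0,2}, Reject strings end in {1,3}; accept={0,2}.

states=4 start=0 accept={0,2} delta: 0a->1 0b->2 1a->3 1b->1 2a->2 2b->1 3a->0 3b->2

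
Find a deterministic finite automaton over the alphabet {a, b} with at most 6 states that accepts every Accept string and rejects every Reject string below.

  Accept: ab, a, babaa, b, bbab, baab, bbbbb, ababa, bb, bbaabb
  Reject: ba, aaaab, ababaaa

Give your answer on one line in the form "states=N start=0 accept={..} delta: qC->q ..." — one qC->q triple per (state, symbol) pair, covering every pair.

State merging on the prefix tree: take the shortest (then alphabetical) example prefix whose next move is undefined and point that move at state 0, else 1, else 2, ...; a target is out if some Accept/Reject pair would then sit in one state with the same input left (inseparable). If every existing state is out, open a new one.
a: 0a undefined. 0a->0: no, ab/aaaab meet in 0 with "b" left. Open state 1: 0a->1.
b: 0b undefined. 0b->0: no, a/ba meet in 1. 0b->1: ok.
aa: 1a undefined. 1a->0: no, a/aaaab meet in 1. 1a->1: no, ab/aaaab meet in 1 with "b" left. Open state 2: 1a->2.
ab: 1b undefined. 1b->0: ok.
aaa: 2a undefined. 2a->0: no, ab/aaaab meet in 0. 2a->1: no, a/ababaaa meet in 1. 2a->2: no, baab/aaaab meet in 2 with "b" left. Open state 3: 2a->3.
bab: 2b undefined. 2b->0: no, babaa/ba meet in 2. 2b->1: no, babaa/ababaaa meet in 3. 2b->2: no, bbaabb/ba meet in 2. 2b->3: ok.
aaaa: 3a undefined. 3a->0: no, a/aaaab meet in 1. 3a->1: no, ab/aaaab meet in 0. 3a->2: no, babaa/aaaab meet in 3. 3a->3: no, babaa/ababaaa meet in 3. Open state 4: 3a->4.
baab: 3b undefined. 3b->0: ok.
aaaab: 4b undefined. 4b->0: no, ab/aaaab meet in 0. 4b->1: no, a/aaaab meet in 1. 4b->2: ok.
babaa: 4a undefined. 4a->0: ok.
All examples now run through 5 states with every (state, symbol) defined. Accept strings end in {0,1}, Reject strings end in {2,3}; accept={0,1}.

states=5 start=0 accept={0,1} delta: 0a->1 0b->1 1a->2 1b->0 2a->3 2b->3 3a->4 3b->0 4a->0 4b->2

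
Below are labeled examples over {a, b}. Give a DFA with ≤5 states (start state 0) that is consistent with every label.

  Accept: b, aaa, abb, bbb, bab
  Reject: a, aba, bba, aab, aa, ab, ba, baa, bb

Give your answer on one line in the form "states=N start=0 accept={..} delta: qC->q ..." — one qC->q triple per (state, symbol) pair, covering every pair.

State merging on the prefix tree: take the shortest (then alphabetical) example prefix whose next move is undefined and point that move at state 0, else 1, else 2, ...; a target is out if some Accept/Reject pair would then sit in one state with the same input left (inseparable). If every existing state is out, open a new one.
a: 0a undefined. 0a->0: no, b/aab meet in 0 with "b" left. Open state 1: 0a->1.
b: 0b undefined. 0b->0: no, b/bb meet in 0. 0b->1: no, b/a meet in 1. Open state 2: 0b->2.
aa: 1a undefined. 1a->0: no, b/aab meet in 2. 1a->1: no, aaa/a meet in 1. 1a->2: no, b/aa meet in 2. Open state 3: 1a->3.
ab: 1b undefined. 1b->0: ok.
ba: 2a undefined. 2a->0: ok.
bb: 2b undefined. 2b->0: ok.
aaa: 3a undefined. 3a->0: no, aaa/ab meet in 0. 3a->1: no, aaa/a meet in 1. 3a->2: ok.
aab: 3b undefined. 3b->0: ok.
All examples now run through 4 states with every (state, symbol) defined. Accept strings end in {2}, Reject strings end in {0,1,3}; accept={2}.

states=4 start=0 accept={2} delta: 0a->1 0b->2 1a->3 1b->0 2a->0 2b->0 3a->2 3b->0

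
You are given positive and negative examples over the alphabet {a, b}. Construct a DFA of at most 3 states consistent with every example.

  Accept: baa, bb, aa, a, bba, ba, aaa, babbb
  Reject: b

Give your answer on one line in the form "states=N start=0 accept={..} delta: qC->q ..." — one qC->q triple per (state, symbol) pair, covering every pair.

states=3 start=0 accept={0,2} delta: 0a->0 0b->1 1a->0 1b->2 2a->0 2b->0

Fold the examples into a partial DFA from state 0: repeatedly fix the first undefined (state, symbol) met by the shortest-then-alphabetical prefix, trying targets in increasing order and rejecting any under which an Accept and a Reject string meet in one state with the same remainder; add a state when all current targets are rejected. Accepting states are where Accept strings end.
a: 0a undefined. 0a->0: ok.
b: 0b undefined. 0b->0: no, baa/b meet in 0. Open state 1: 0b->1.
ba: 1a undefined. 1a->0: ok.
bb: 1b undefined. 1b->0: no, babbb/b meet in 1. 1b->1: no, bb/b meet in 1. Open state 2: 1b->2.
bba: 2a undefined. 2a->0: ok.
babbb: 2b undefined. 2b->0: ok.
All examples now run through 3 states with every (state, symbol) defined. Accept strings end in {0,2}, Reject strings end in {1}; accept={0,2}.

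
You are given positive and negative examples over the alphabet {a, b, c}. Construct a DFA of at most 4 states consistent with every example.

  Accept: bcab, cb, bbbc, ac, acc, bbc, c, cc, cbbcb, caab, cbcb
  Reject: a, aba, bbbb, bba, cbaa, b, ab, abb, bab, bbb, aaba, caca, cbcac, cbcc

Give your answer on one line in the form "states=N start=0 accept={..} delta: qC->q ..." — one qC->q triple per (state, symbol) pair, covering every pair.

states=4 start=0 accept={1,2} delta: 0a->0 0b->0 0c->1 1a->1 1b->2 1c->2 2a->0 2b->0 2c->3 3a->2 3b->1 3c->0

Grow the machine one transition at a time. Run the examples from 0; the earliest place one falls off (shortest prefix, ties alphabetical) gets sent to the lowest-numbered state that keeps every Accept/Reject pair distinguishable — a pair clashes when both reach the same state with identical unread suffix — and to a fresh state only if none does.
a: 0a undefined. 0a->0: ok.
b: 0b undefined. 0b->0: ok.
c: 0c undefined. 0c->0: no, bcab/a meet in 0. Open state 1: 0c->1.
ca: 1a undefined. 1a->0: no, bcab/a meet in 0. 1a->1: ok.
cb: 1b undefined. 1b->0: no, bcab/a meet in 0. 1b->1: no, bcab/cbaa meet in 1. Open state 2: 1b->2.
cc: 1c undefined. 1c->0: no, acc/a meet in 0. 1c->1: no, bbbc/caca meet in 1. 1c->2: ok.
cba: 2a undefined. 2a->0: ok.
cbb: 2b undefined. 2b->0: ok.
cbc: 2c undefined. 2c->0: no, bbbc/cbcac meet in 1. 2c->1: no, bcab/cbcac meet in 2. 2c->2: no, bcab/cbcc meet in 2. Open state 3: 2c->3.
cbca: 3a undefined. 3a->0: no, bbbc/cbcac meet in 1. 3a->1: no, bcab/cbcac meet in 2. 3a->2: ok.
cbcb: 3b undefined. 3b->0: no, cbcb/a meet in 0. 3b->1: ok.
cbcc: 3c undefined. 3c->0: ok.
All examples now run through 4 states with every (state, symbol) defined. Accept strings end in {1,2}, Reject strings end in {0,3}; accept={1,2}.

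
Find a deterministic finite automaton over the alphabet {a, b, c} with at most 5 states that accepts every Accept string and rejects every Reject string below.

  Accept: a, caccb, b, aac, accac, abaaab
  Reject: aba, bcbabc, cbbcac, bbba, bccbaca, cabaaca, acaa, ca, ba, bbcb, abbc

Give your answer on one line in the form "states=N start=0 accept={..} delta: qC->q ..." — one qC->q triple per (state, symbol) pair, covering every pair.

states=5 start=0 accept={0,1} delta: 0a->0 0b->1 0c->1 1a->2 1b->2 1c->0 2a->3 2b->2 2c->3 3a->4 3b->2 3c->4 4a->2 4b->0 4c->2

State merging on the prefix tree: take the shortest (then alphabetical) example prefix whose next move is undefined and point that move at state 0, else 1, else 2, ...; a target is out if some Accept/Reject pair would then sit in one state with the same input left (inseparable). If every existing state is out, open a new one.
a: 0a undefined. 0a->0: ok.
b: 0b undefined. 0b->0: no, a/aba meet in 0. Open state 1: 0b->1.
c: 0c undefined. 0c->0: no, a/acaa meet in 0. 0c->1: ok.
ba: 1a undefined. 1a->0: no, a/aba meet in 0. 1a->1: no, b/aba meet in 1. Open state 2: 1a->2.
bb: 1b undefined. 1b->0: no, a/bbcb meet in 0. 1b->1: no, accac/cbbcac meet in 1 with "cac" left. 1b->2: ok.
bc: 1c undefined. 1c->0: ok.
bbb: 2b undefined. 2b->0: no, a/bbba meet in 0. 2b->1: no, a/bcbabc meet in 0. 2b->2: ok.
bbc: 2c undefined. 2c->0: no, a/bcbabc meet in 0. 2c->1: no, caccb/bcbabc meet in 1. 2c->2: no, caccb/aba meet in 2. Open state 3: 2c->3.
abaa: 2a undefined. 2a->0: no, a/bbba meet in 0. 2a->1: no, a/bccbaca meet in 0. 2a->2: no, abaaab/aba meet in 2. 2a->3: ok.
bbcb: 3b undefined. 3b->0: no, a/bbcb meet in 0. 3b->1: no, b/bbcb meet in 1. 3b->2: ok.
cacc: 3c undefined. 3c->0: no, a/bccbaca meet in 0. 3c->1: no, caccb/aba meet in 2. 3c->2: no, caccb/aba meet in 2. 3c->3: no, caccb/aba meet in 2. Open state 4: 3c->4.
abaaa: 3a undefined. 3a->0: no, b/cbbcac meet in 1. 3a->1: no, a/cbbcac meet in 0. 3a->2: no, abaaab/aba meet in 2. 3a->3: no, abaaab/aba meet in 2. 3a->4: ok.
caccb: 4b undefined. 4b->0: ok.
cabaac: 4c undefined. 4c->0: no, a/cbbcac meet in 0. 4c->1: no, b/cbbcac meet in 1. 4c->2: ok.
bccbaca: 4a undefined. 4a->0: no, a/bccbaca meet in 0. 4a->1: no, b/bccbaca meet in 1. 4a->2: ok.
All examples now run through 5 states with every (state, symbol) defined. Accept strings end in {0,1}, Reject strings end in {2,3}; accept={0,1}.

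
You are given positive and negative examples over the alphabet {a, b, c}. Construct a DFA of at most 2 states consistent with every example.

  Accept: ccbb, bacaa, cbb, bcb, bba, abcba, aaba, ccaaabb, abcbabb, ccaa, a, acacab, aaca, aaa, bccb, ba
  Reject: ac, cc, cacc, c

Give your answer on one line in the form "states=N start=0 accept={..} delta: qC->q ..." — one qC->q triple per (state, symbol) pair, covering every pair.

states=2 start=0 accept={0} delta: 0a->0 0b->0 0c->1 1a->0 1b->0 1c->1

State merging on the prefix tree: take the shortest (then alphabetical) example prefix whose next move is undefined and point that move at state 0, else 1, else 2, ...; a target is out if some Accept/Reject pair would then sit in one state with the same input left (inseparable). If every existing state is out, open a new one.
a: 0a undefined. 0a->0: ok.
b: 0b undefined. 0b->0: ok.
c: 0c undefined. 0c->0: no, ccbb/ac meet in 0. Open state 1: 0c->1.
ca: 1a undefined. 1a->0: ok.
cb: 1b undefined. 1b->0: ok.
cc: 1c undefined. 1c->0: no, ccbb/cc meet in 0. 1c->1: ok.
All examples now run through 2 states with every (state, symbol) defined. Accept strings end in {0}, Reject strings end in {1}; accept={0}.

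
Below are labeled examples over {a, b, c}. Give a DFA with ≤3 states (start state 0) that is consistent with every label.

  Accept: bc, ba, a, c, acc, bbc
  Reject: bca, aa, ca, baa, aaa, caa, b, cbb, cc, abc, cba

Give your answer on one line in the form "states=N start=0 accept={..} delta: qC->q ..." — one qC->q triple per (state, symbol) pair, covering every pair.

Grow the machine one transition at a time. Run the examples from 0; the earliest place one falls off (shortest prefix, ties alphabetical) gets sent to the lowest-numbered state that keeps every Accept/Reject pair distinguishable — a pair clashes when both reach the same state with identical unread suffix — and to a fresh state only if none does.
a: 0a undefined. 0a->0: no, bc/abc meet in 0 with "bc" left. Open state 1: 0a->1.
b: 0b undefined. 0b->0: ok.
c: 0c undefined. 0c->0: no, bc/b meet in 0. 0c->1: ok.
aa: 1a undefined. 1a->0: no, bc/aaa meet in 1. 1a->1: no, bc/bca meet in 1. Open state 2: 1a->2.
ab: 1b undefined. 1b->0: no, bc/abc meet in 1. 1b->1: no, bc/cbb meet in 1. 1b->2: ok.
ac: 1c undefined. 1c->0: ok.
aaa: 2a undefined. 2a->0: ok.
abc: 2c undefined. 2c->0: ok.
cbb: 2b undefined. 2b->0: ok.
All examples now run through 3 states with every (state, symbol) defined. Accept strings end in {1}, Reject strings end in {0,2}; accept={1}.

states=3 start=0 accept={1} delta: 0a->1 0b->0 0c->1 1a->2 1b->2 1c->0 2a->0 2b->0 2c->0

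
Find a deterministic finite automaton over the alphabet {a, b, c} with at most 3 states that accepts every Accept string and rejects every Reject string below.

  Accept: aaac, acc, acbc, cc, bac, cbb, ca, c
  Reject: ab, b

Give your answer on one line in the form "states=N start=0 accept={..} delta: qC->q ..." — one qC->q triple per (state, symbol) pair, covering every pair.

Fold the examples into a partial DFA from state 0: repeatedly fix the first undefined (state, symbol) met by the shortest-then-alphabetical prefix, trying targets in increasing order and rejecting any under which an Accept and a Reject string meet in one state with the same remainder; add a state when all current targets are rejected. Accepting states are where Accept strings end.
a: 0a undefined. 0a->0: ok.
b: 0b undefined. 0b->0: ok.
c: 0c undefined. 0c->0: no, aaac/ab meet in 0. Open state 1: 0c->1.
ca: 1a undefined. 1a->0: no, ca/ab meet in 0. 1a->1: ok.
cb: 1b undefined. 1b->0: no, cbb/ab meet in 0. 1b->1: ok.
cc: 1c undefined. 1c->0: no, acc/ab meet in 0. 1c->1: ok.
All examples now run through 2 states with every (state, symbol) defined. Accept strings end in {1}, Reject strings end in {0}; accept={1}.

states=2 start=0 accept={1} delta: 0a->0 0b->0 0c->1 1a->1 1b->1 1c->1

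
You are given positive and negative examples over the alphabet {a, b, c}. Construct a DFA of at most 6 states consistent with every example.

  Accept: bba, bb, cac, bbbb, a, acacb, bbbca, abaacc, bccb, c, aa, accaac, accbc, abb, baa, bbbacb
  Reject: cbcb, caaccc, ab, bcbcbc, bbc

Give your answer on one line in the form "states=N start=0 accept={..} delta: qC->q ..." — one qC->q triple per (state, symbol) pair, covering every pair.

states=5 start=0 accept={0,2,3} delta: 0a->0 0b->1 0c->2 1a->0 1b->3 1c->1 2a->0 2b->2 2c->3 3a->0 3b->4 3c->1 4a->0 4b->0 4c->0

State merging on the prefix tree: take the shortest (then alphabetical) example prefix whose next move is undefined and point that move at state 0, else 1, else 2, ...; a target is out if some Accept/Reject pair would then sit in one state with the same input left (inseparable). If every existing state is out, open a new one.
a: 0a undefined. 0a->0: ok.
b: 0b undefined. 0b->0: no, bba/ab meet in 0. Open state 1: 0b->1.
c: 0c undefined. 0c->0: no, cac/caaccc meet in 0. 0c->1: no, c/ab meet in 1. Open state 2: 0c->2.
ba: 1a undefined. 1a->0: ok.
bb: 1b undefined. 1b->0: no, c/bbc meet in 2. 1b->1: no, bb/ab meet in 1. 1b->2: no, abaacc/bbc meet in 2 with "c" left. Open state 3: 1b->3.
bc: 1c undefined. 1c->0: no, a/bcbcbc meet in 0. 1c->1: ok.
ca: 2a undefined. 2a->0: ok.
cb: 2b undefined. 2b->0: no, a/cbcb meet in 0. 2b->1: no, bb/cbcb meet in 3. 2b->2: ok.
acc: 2c undefined. 2c->0: no, cac/caaccc meet in 2. 2c->1: no, bb/cbcb meet in 3. 2c->2: no, cac/cbcb meet in 2. 2c->3: ok.
bba: 3a undefined. 3a->0: ok.
bbb: 3b undefined. 3b->0: no, bba/cbcb meet in 0. 3b->1: no, accbc/cbcb meet in 1. 3b->2: no, cac/cbcb meet in 2. 3b->3: no, bb/cbcb meet in 3. Open state 4: 3b->4.
bbc: 3c undefined. 3c->0: no, bba/caaccc meet in 0. 3c->1: ok.
bbba: 4a undefined. 4a->0: ok.
bbbb: 4b undefined. 4b->0: ok.
bbbc: 4c undefined. 4c->0: ok.
All examples now run through 5 states with every (state, symbol) defined. Accept strings end in {0,2,3}, Reject strings end in {1,4}; accept={0,2,3}.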